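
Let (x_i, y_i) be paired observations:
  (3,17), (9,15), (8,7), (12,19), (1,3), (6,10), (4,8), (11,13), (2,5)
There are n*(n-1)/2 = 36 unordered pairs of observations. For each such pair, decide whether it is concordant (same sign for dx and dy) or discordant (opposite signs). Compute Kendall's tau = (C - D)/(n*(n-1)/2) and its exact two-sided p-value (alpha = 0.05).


Step 1: Enumerate the 36 unordered pairs (i,j) with i<j and classify each by sign(x_j-x_i) * sign(y_j-y_i).
  (1,2):dx=+6,dy=-2->D; (1,3):dx=+5,dy=-10->D; (1,4):dx=+9,dy=+2->C; (1,5):dx=-2,dy=-14->C
  (1,6):dx=+3,dy=-7->D; (1,7):dx=+1,dy=-9->D; (1,8):dx=+8,dy=-4->D; (1,9):dx=-1,dy=-12->C
  (2,3):dx=-1,dy=-8->C; (2,4):dx=+3,dy=+4->C; (2,5):dx=-8,dy=-12->C; (2,6):dx=-3,dy=-5->C
  (2,7):dx=-5,dy=-7->C; (2,8):dx=+2,dy=-2->D; (2,9):dx=-7,dy=-10->C; (3,4):dx=+4,dy=+12->C
  (3,5):dx=-7,dy=-4->C; (3,6):dx=-2,dy=+3->D; (3,7):dx=-4,dy=+1->D; (3,8):dx=+3,dy=+6->C
  (3,9):dx=-6,dy=-2->C; (4,5):dx=-11,dy=-16->C; (4,6):dx=-6,dy=-9->C; (4,7):dx=-8,dy=-11->C
  (4,8):dx=-1,dy=-6->C; (4,9):dx=-10,dy=-14->C; (5,6):dx=+5,dy=+7->C; (5,7):dx=+3,dy=+5->C
  (5,8):dx=+10,dy=+10->C; (5,9):dx=+1,dy=+2->C; (6,7):dx=-2,dy=-2->C; (6,8):dx=+5,dy=+3->C
  (6,9):dx=-4,dy=-5->C; (7,8):dx=+7,dy=+5->C; (7,9):dx=-2,dy=-3->C; (8,9):dx=-9,dy=-8->C
Step 2: C = 28, D = 8, total pairs = 36.
Step 3: tau = (C - D)/(n(n-1)/2) = (28 - 8)/36 = 0.555556.
Step 4: Exact two-sided p-value (enumerate n! = 362880 permutations of y under H0): p = 0.044615.
Step 5: alpha = 0.05. reject H0.

tau_b = 0.5556 (C=28, D=8), p = 0.044615, reject H0.


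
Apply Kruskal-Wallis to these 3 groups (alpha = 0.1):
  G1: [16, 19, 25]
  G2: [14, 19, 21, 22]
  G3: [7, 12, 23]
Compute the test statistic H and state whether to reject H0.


Step 1: Combine all N = 10 observations and assign midranks.
sorted (value, group, rank): (7,G3,1), (12,G3,2), (14,G2,3), (16,G1,4), (19,G1,5.5), (19,G2,5.5), (21,G2,7), (22,G2,8), (23,G3,9), (25,G1,10)
Step 2: Sum ranks within each group.
R_1 = 19.5 (n_1 = 3)
R_2 = 23.5 (n_2 = 4)
R_3 = 12 (n_3 = 3)
Step 3: H = 12/(N(N+1)) * sum(R_i^2/n_i) - 3(N+1)
     = 12/(10*11) * (19.5^2/3 + 23.5^2/4 + 12^2/3) - 3*11
     = 0.109091 * 312.812 - 33
     = 1.125000.
Step 4: Ties present; correction factor C = 1 - 6/(10^3 - 10) = 0.993939. Corrected H = 1.125000 / 0.993939 = 1.131860.
Step 5: Under H0, H ~ chi^2(2); p-value = 0.567832.
Step 6: alpha = 0.1. fail to reject H0.

H = 1.1319, df = 2, p = 0.567832, fail to reject H0.


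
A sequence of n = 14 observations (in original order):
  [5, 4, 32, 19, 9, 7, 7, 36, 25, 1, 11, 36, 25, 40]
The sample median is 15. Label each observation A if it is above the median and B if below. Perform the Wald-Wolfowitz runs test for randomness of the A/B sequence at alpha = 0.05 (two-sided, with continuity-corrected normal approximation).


Step 1: Compute median = 15; label A = above, B = below.
Labels in order: BBAABBBAABBAAA  (n_A = 7, n_B = 7)
Step 2: Count runs R = 6.
Step 3: Under H0 (random ordering), E[R] = 2*n_A*n_B/(n_A+n_B) + 1 = 2*7*7/14 + 1 = 8.0000.
        Var[R] = 2*n_A*n_B*(2*n_A*n_B - n_A - n_B) / ((n_A+n_B)^2 * (n_A+n_B-1)) = 8232/2548 = 3.2308.
        SD[R] = 1.7974.
Step 4: Continuity-corrected z = (R + 0.5 - E[R]) / SD[R] = (6 + 0.5 - 8.0000) / 1.7974 = -0.8345.
Step 5: Two-sided p-value via normal approximation = 2*(1 - Phi(|z|)) = 0.403986.
Step 6: alpha = 0.05. fail to reject H0.

R = 6, z = -0.8345, p = 0.403986, fail to reject H0.


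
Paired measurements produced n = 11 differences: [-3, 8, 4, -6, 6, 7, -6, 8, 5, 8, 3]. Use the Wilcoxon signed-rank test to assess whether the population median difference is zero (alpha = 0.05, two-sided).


Step 1: Drop any zero differences (none here) and take |d_i|.
|d| = [3, 8, 4, 6, 6, 7, 6, 8, 5, 8, 3]
Step 2: Midrank |d_i| (ties get averaged ranks).
ranks: |3|->1.5, |8|->10, |4|->3, |6|->6, |6|->6, |7|->8, |6|->6, |8|->10, |5|->4, |8|->10, |3|->1.5
Step 3: Attach original signs; sum ranks with positive sign and with negative sign.
W+ = 10 + 3 + 6 + 8 + 10 + 4 + 10 + 1.5 = 52.5
W- = 1.5 + 6 + 6 = 13.5
(Check: W+ + W- = 66 should equal n(n+1)/2 = 66.)
Step 4: Test statistic W = min(W+, W-) = 13.5.
Step 5: Ties in |d|, so use the tie-corrected normal approximation.
        E[W] = n(n+1)/4 = 11*12/4 = 33.
        Tie groups: |d|=3 (t=2), |d|=6 (t=3), |d|=8 (t=3); sum(t^3 - t) = 54.
        Var[W] = n(n+1)(2n+1)/24 - sum(t^3-t)/48 = 3036/24 - 54/48 = 125.375.
        z = (W - E[W]) / sqrt(Var[W]) = (13.5 - 33) / 11.1971 = -1.7415.
        Two-sided p = 2*Phi(z) = 0.081592.
Step 6: alpha = 0.05. fail to reject H0.

W+ = 52.5, W- = 13.5, W = min = 13.5, p = 0.081592, fail to reject H0.


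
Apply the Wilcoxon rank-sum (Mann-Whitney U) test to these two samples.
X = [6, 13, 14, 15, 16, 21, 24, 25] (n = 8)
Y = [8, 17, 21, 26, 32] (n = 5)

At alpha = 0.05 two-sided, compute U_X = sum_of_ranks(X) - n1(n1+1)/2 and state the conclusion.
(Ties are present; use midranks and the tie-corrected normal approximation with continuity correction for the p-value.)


Step 1: Combine and sort all 13 observations; assign midranks.
sorted (value, group): (6,X), (8,Y), (13,X), (14,X), (15,X), (16,X), (17,Y), (21,X), (21,Y), (24,X), (25,X), (26,Y), (32,Y)
ranks: 6->1, 8->2, 13->3, 14->4, 15->5, 16->6, 17->7, 21->8.5, 21->8.5, 24->10, 25->11, 26->12, 32->13
Step 2: Rank sum for X: R1 = 1 + 3 + 4 + 5 + 6 + 8.5 + 10 + 11 = 48.5.
Step 3: U_X = R1 - n1(n1+1)/2 = 48.5 - 8*9/2 = 48.5 - 36 = 12.5.
       U_Y = n1*n2 - U_X = 40 - 12.5 = 27.5.
Step 4: Ties are present, so use the tie-corrected normal approximation (with continuity correction) for the p-value.
Step 5: p-value = 0.304842; compare to alpha = 0.05. fail to reject H0.

U_X = 12.5, p = 0.304842, fail to reject H0 at alpha = 0.05.


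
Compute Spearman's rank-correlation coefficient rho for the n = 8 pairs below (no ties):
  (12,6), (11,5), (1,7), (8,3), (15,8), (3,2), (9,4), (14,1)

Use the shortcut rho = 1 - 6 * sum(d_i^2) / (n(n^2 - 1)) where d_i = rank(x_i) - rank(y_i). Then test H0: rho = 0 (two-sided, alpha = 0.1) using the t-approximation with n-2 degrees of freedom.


Step 1: Rank x and y separately (midranks; no ties here).
rank(x): 12->6, 11->5, 1->1, 8->3, 15->8, 3->2, 9->4, 14->7
rank(y): 6->6, 5->5, 7->7, 3->3, 8->8, 2->2, 4->4, 1->1
Step 2: d_i = R_x(i) - R_y(i); compute d_i^2.
  (6-6)^2=0, (5-5)^2=0, (1-7)^2=36, (3-3)^2=0, (8-8)^2=0, (2-2)^2=0, (4-4)^2=0, (7-1)^2=36
sum(d^2) = 72.
Step 3: rho = 1 - 6*72 / (8*(8^2 - 1)) = 1 - 432/504 = 0.142857.
Step 4: Under H0, t = rho * sqrt((n-2)/(1-rho^2)) = 0.3536 ~ t(6).
Step 5: Two-sided p-value from the t-distribution with 6 df = 0.735765.
Step 6: alpha = 0.1. fail to reject H0.

rho = 0.1429, p = 0.735765, fail to reject H0 at alpha = 0.1.


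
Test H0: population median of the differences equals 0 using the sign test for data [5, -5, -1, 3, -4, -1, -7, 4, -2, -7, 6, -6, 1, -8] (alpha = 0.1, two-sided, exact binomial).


Step 1: Discard zero differences. Original n = 14; n_eff = number of nonzero differences = 14.
Nonzero differences (with sign): +5, -5, -1, +3, -4, -1, -7, +4, -2, -7, +6, -6, +1, -8
Step 2: Count signs: positive = 5, negative = 9.
Step 3: Under H0: P(positive) = 0.5, so the number of positives S ~ Bin(14, 0.5).
Step 4: Two-sided exact p-value = sum of Bin(14,0.5) probabilities at or below the observed probability = 0.423950.
Step 5: alpha = 0.1. fail to reject H0.

n_eff = 14, pos = 5, neg = 9, p = 0.423950, fail to reject H0.


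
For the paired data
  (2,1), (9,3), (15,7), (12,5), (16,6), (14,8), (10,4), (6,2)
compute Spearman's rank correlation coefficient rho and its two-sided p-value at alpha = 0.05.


Step 1: Rank x and y separately (midranks; no ties here).
rank(x): 2->1, 9->3, 15->7, 12->5, 16->8, 14->6, 10->4, 6->2
rank(y): 1->1, 3->3, 7->7, 5->5, 6->6, 8->8, 4->4, 2->2
Step 2: d_i = R_x(i) - R_y(i); compute d_i^2.
  (1-1)^2=0, (3-3)^2=0, (7-7)^2=0, (5-5)^2=0, (8-6)^2=4, (6-8)^2=4, (4-4)^2=0, (2-2)^2=0
sum(d^2) = 8.
Step 3: rho = 1 - 6*8 / (8*(8^2 - 1)) = 1 - 48/504 = 0.904762.
Step 4: Under H0, t = rho * sqrt((n-2)/(1-rho^2)) = 5.2034 ~ t(6).
Step 5: Two-sided p-value from the t-distribution with 6 df = 0.002008.
Step 6: alpha = 0.05. reject H0.

rho = 0.9048, p = 0.002008, reject H0 at alpha = 0.05.


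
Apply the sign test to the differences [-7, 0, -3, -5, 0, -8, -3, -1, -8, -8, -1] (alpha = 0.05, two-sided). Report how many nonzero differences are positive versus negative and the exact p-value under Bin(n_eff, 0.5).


Step 1: Discard zero differences. Original n = 11; n_eff = number of nonzero differences = 9.
Nonzero differences (with sign): -7, -3, -5, -8, -3, -1, -8, -8, -1
Step 2: Count signs: positive = 0, negative = 9.
Step 3: Under H0: P(positive) = 0.5, so the number of positives S ~ Bin(9, 0.5).
Step 4: Two-sided exact p-value = sum of Bin(9,0.5) probabilities at or below the observed probability = 0.003906.
Step 5: alpha = 0.05. reject H0.

n_eff = 9, pos = 0, neg = 9, p = 0.003906, reject H0.


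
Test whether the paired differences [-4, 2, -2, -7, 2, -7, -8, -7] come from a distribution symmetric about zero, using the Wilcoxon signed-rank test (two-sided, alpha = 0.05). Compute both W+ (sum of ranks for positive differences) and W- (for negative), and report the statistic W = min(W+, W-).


Step 1: Drop any zero differences (none here) and take |d_i|.
|d| = [4, 2, 2, 7, 2, 7, 8, 7]
Step 2: Midrank |d_i| (ties get averaged ranks).
ranks: |4|->4, |2|->2, |2|->2, |7|->6, |2|->2, |7|->6, |8|->8, |7|->6
Step 3: Attach original signs; sum ranks with positive sign and with negative sign.
W+ = 2 + 2 = 4
W- = 4 + 2 + 6 + 6 + 8 + 6 = 32
(Check: W+ + W- = 36 should equal n(n+1)/2 = 36.)
Step 4: Test statistic W = min(W+, W-) = 4.
Step 5: Ties in |d|, so use the tie-corrected normal approximation.
        E[W] = n(n+1)/4 = 8*9/4 = 18.
        Tie groups: |d|=2 (t=3), |d|=7 (t=3); sum(t^3 - t) = 48.
        Var[W] = n(n+1)(2n+1)/24 - sum(t^3-t)/48 = 1224/24 - 48/48 = 50.
        z = (W - E[W]) / sqrt(Var[W]) = (4 - 18) / 7.0711 = -1.9799.
        Two-sided p = 2*Phi(z) = 0.047715.
Step 6: alpha = 0.05. reject H0.

W+ = 4, W- = 32, W = min = 4, p = 0.047715, reject H0.


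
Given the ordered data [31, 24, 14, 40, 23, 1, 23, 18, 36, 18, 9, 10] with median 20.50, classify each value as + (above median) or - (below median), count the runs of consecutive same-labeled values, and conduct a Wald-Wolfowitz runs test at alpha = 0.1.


Step 1: Compute median = 20.50; label A = above, B = below.
Labels in order: AABAABABABBB  (n_A = 6, n_B = 6)
Step 2: Count runs R = 8.
Step 3: Under H0 (random ordering), E[R] = 2*n_A*n_B/(n_A+n_B) + 1 = 2*6*6/12 + 1 = 7.0000.
        Var[R] = 2*n_A*n_B*(2*n_A*n_B - n_A - n_B) / ((n_A+n_B)^2 * (n_A+n_B-1)) = 4320/1584 = 2.7273.
        SD[R] = 1.6514.
Step 4: Continuity-corrected z = (R - 0.5 - E[R]) / SD[R] = (8 - 0.5 - 7.0000) / 1.6514 = 0.3028.
Step 5: Two-sided p-value via normal approximation = 2*(1 - Phi(|z|)) = 0.762069.
Step 6: alpha = 0.1. fail to reject H0.

R = 8, z = 0.3028, p = 0.762069, fail to reject H0.


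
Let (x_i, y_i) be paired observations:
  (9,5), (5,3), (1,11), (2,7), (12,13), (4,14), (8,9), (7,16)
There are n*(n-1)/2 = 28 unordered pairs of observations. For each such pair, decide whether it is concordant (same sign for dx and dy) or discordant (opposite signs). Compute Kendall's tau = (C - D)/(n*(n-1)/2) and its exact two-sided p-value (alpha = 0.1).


Step 1: Enumerate the 28 unordered pairs (i,j) with i<j and classify each by sign(x_j-x_i) * sign(y_j-y_i).
  (1,2):dx=-4,dy=-2->C; (1,3):dx=-8,dy=+6->D; (1,4):dx=-7,dy=+2->D; (1,5):dx=+3,dy=+8->C
  (1,6):dx=-5,dy=+9->D; (1,7):dx=-1,dy=+4->D; (1,8):dx=-2,dy=+11->D; (2,3):dx=-4,dy=+8->D
  (2,4):dx=-3,dy=+4->D; (2,5):dx=+7,dy=+10->C; (2,6):dx=-1,dy=+11->D; (2,7):dx=+3,dy=+6->C
  (2,8):dx=+2,dy=+13->C; (3,4):dx=+1,dy=-4->D; (3,5):dx=+11,dy=+2->C; (3,6):dx=+3,dy=+3->C
  (3,7):dx=+7,dy=-2->D; (3,8):dx=+6,dy=+5->C; (4,5):dx=+10,dy=+6->C; (4,6):dx=+2,dy=+7->C
  (4,7):dx=+6,dy=+2->C; (4,8):dx=+5,dy=+9->C; (5,6):dx=-8,dy=+1->D; (5,7):dx=-4,dy=-4->C
  (5,8):dx=-5,dy=+3->D; (6,7):dx=+4,dy=-5->D; (6,8):dx=+3,dy=+2->C; (7,8):dx=-1,dy=+7->D
Step 2: C = 14, D = 14, total pairs = 28.
Step 3: tau = (C - D)/(n(n-1)/2) = (14 - 14)/28 = 0.000000.
Step 4: Exact two-sided p-value (enumerate n! = 40320 permutations of y under H0): p = 1.000000.
Step 5: alpha = 0.1. fail to reject H0.

tau_b = 0.0000 (C=14, D=14), p = 1.000000, fail to reject H0.


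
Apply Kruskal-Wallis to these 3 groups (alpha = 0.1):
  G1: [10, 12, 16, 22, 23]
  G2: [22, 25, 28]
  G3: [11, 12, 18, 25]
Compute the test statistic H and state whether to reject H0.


Step 1: Combine all N = 12 observations and assign midranks.
sorted (value, group, rank): (10,G1,1), (11,G3,2), (12,G1,3.5), (12,G3,3.5), (16,G1,5), (18,G3,6), (22,G1,7.5), (22,G2,7.5), (23,G1,9), (25,G2,10.5), (25,G3,10.5), (28,G2,12)
Step 2: Sum ranks within each group.
R_1 = 26 (n_1 = 5)
R_2 = 30 (n_2 = 3)
R_3 = 22 (n_3 = 4)
Step 3: H = 12/(N(N+1)) * sum(R_i^2/n_i) - 3(N+1)
     = 12/(12*13) * (26^2/5 + 30^2/3 + 22^2/4) - 3*13
     = 0.076923 * 556.2 - 39
     = 3.784615.
Step 4: Ties present; correction factor C = 1 - 18/(12^3 - 12) = 0.989510. Corrected H = 3.784615 / 0.989510 = 3.824735.
Step 5: Under H0, H ~ chi^2(2); p-value = 0.147730.
Step 6: alpha = 0.1. fail to reject H0.

H = 3.8247, df = 2, p = 0.147730, fail to reject H0.


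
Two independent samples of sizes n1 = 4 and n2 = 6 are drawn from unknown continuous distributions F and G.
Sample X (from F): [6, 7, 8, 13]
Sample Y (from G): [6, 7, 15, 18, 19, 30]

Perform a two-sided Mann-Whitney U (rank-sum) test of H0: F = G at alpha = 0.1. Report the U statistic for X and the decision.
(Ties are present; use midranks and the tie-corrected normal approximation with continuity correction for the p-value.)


Step 1: Combine and sort all 10 observations; assign midranks.
sorted (value, group): (6,X), (6,Y), (7,X), (7,Y), (8,X), (13,X), (15,Y), (18,Y), (19,Y), (30,Y)
ranks: 6->1.5, 6->1.5, 7->3.5, 7->3.5, 8->5, 13->6, 15->7, 18->8, 19->9, 30->10
Step 2: Rank sum for X: R1 = 1.5 + 3.5 + 5 + 6 = 16.
Step 3: U_X = R1 - n1(n1+1)/2 = 16 - 4*5/2 = 16 - 10 = 6.
       U_Y = n1*n2 - U_X = 24 - 6 = 18.
Step 4: Ties are present, so use the tie-corrected normal approximation (with continuity correction) for the p-value.
Step 5: p-value = 0.238089; compare to alpha = 0.1. fail to reject H0.

U_X = 6, p = 0.238089, fail to reject H0 at alpha = 0.1.


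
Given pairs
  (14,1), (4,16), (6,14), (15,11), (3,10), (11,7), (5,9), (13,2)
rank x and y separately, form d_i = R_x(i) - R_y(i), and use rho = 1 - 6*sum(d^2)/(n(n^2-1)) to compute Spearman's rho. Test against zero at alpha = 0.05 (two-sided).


Step 1: Rank x and y separately (midranks; no ties here).
rank(x): 14->7, 4->2, 6->4, 15->8, 3->1, 11->5, 5->3, 13->6
rank(y): 1->1, 16->8, 14->7, 11->6, 10->5, 7->3, 9->4, 2->2
Step 2: d_i = R_x(i) - R_y(i); compute d_i^2.
  (7-1)^2=36, (2-8)^2=36, (4-7)^2=9, (8-6)^2=4, (1-5)^2=16, (5-3)^2=4, (3-4)^2=1, (6-2)^2=16
sum(d^2) = 122.
Step 3: rho = 1 - 6*122 / (8*(8^2 - 1)) = 1 - 732/504 = -0.452381.
Step 4: Under H0, t = rho * sqrt((n-2)/(1-rho^2)) = -1.2425 ~ t(6).
Step 5: Two-sided p-value from the t-distribution with 6 df = 0.260405.
Step 6: alpha = 0.05. fail to reject H0.

rho = -0.4524, p = 0.260405, fail to reject H0 at alpha = 0.05.


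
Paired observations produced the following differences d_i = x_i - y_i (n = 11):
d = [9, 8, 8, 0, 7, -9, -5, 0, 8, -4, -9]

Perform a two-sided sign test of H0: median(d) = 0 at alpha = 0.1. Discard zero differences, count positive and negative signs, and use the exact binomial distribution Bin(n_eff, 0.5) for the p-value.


Step 1: Discard zero differences. Original n = 11; n_eff = number of nonzero differences = 9.
Nonzero differences (with sign): +9, +8, +8, +7, -9, -5, +8, -4, -9
Step 2: Count signs: positive = 5, negative = 4.
Step 3: Under H0: P(positive) = 0.5, so the number of positives S ~ Bin(9, 0.5).
Step 4: Two-sided exact p-value = sum of Bin(9,0.5) probabilities at or below the observed probability = 1.000000.
Step 5: alpha = 0.1. fail to reject H0.

n_eff = 9, pos = 5, neg = 4, p = 1.000000, fail to reject H0.


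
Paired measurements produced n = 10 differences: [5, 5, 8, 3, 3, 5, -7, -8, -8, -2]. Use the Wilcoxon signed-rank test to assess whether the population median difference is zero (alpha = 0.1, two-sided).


Step 1: Drop any zero differences (none here) and take |d_i|.
|d| = [5, 5, 8, 3, 3, 5, 7, 8, 8, 2]
Step 2: Midrank |d_i| (ties get averaged ranks).
ranks: |5|->5, |5|->5, |8|->9, |3|->2.5, |3|->2.5, |5|->5, |7|->7, |8|->9, |8|->9, |2|->1
Step 3: Attach original signs; sum ranks with positive sign and with negative sign.
W+ = 5 + 5 + 9 + 2.5 + 2.5 + 5 = 29
W- = 7 + 9 + 9 + 1 = 26
(Check: W+ + W- = 55 should equal n(n+1)/2 = 55.)
Step 4: Test statistic W = min(W+, W-) = 26.
Step 5: Ties in |d|, so use the tie-corrected normal approximation.
        E[W] = n(n+1)/4 = 10*11/4 = 27.5.
        Tie groups: |d|=3 (t=2), |d|=5 (t=3), |d|=8 (t=3); sum(t^3 - t) = 54.
        Var[W] = n(n+1)(2n+1)/24 - sum(t^3-t)/48 = 2310/24 - 54/48 = 95.125.
        z = (W - E[W]) / sqrt(Var[W]) = (26 - 27.5) / 9.7532 = -0.1538.
        Two-sided p = 2*Phi(z) = 0.877771.
Step 6: alpha = 0.1. fail to reject H0.

W+ = 29, W- = 26, W = min = 26, p = 0.877771, fail to reject H0.


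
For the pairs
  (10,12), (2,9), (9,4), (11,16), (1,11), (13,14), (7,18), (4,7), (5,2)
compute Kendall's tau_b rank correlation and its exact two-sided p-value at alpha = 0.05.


Step 1: Enumerate the 36 unordered pairs (i,j) with i<j and classify each by sign(x_j-x_i) * sign(y_j-y_i).
  (1,2):dx=-8,dy=-3->C; (1,3):dx=-1,dy=-8->C; (1,4):dx=+1,dy=+4->C; (1,5):dx=-9,dy=-1->C
  (1,6):dx=+3,dy=+2->C; (1,7):dx=-3,dy=+6->D; (1,8):dx=-6,dy=-5->C; (1,9):dx=-5,dy=-10->C
  (2,3):dx=+7,dy=-5->D; (2,4):dx=+9,dy=+7->C; (2,5):dx=-1,dy=+2->D; (2,6):dx=+11,dy=+5->C
  (2,7):dx=+5,dy=+9->C; (2,8):dx=+2,dy=-2->D; (2,9):dx=+3,dy=-7->D; (3,4):dx=+2,dy=+12->C
  (3,5):dx=-8,dy=+7->D; (3,6):dx=+4,dy=+10->C; (3,7):dx=-2,dy=+14->D; (3,8):dx=-5,dy=+3->D
  (3,9):dx=-4,dy=-2->C; (4,5):dx=-10,dy=-5->C; (4,6):dx=+2,dy=-2->D; (4,7):dx=-4,dy=+2->D
  (4,8):dx=-7,dy=-9->C; (4,9):dx=-6,dy=-14->C; (5,6):dx=+12,dy=+3->C; (5,7):dx=+6,dy=+7->C
  (5,8):dx=+3,dy=-4->D; (5,9):dx=+4,dy=-9->D; (6,7):dx=-6,dy=+4->D; (6,8):dx=-9,dy=-7->C
  (6,9):dx=-8,dy=-12->C; (7,8):dx=-3,dy=-11->C; (7,9):dx=-2,dy=-16->C; (8,9):dx=+1,dy=-5->D
Step 2: C = 22, D = 14, total pairs = 36.
Step 3: tau = (C - D)/(n(n-1)/2) = (22 - 14)/36 = 0.222222.
Step 4: Exact two-sided p-value (enumerate n! = 362880 permutations of y under H0): p = 0.476709.
Step 5: alpha = 0.05. fail to reject H0.

tau_b = 0.2222 (C=22, D=14), p = 0.476709, fail to reject H0.


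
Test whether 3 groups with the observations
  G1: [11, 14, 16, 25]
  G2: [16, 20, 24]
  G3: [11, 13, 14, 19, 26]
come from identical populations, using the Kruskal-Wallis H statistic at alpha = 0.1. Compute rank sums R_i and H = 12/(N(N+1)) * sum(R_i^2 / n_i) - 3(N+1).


Step 1: Combine all N = 12 observations and assign midranks.
sorted (value, group, rank): (11,G1,1.5), (11,G3,1.5), (13,G3,3), (14,G1,4.5), (14,G3,4.5), (16,G1,6.5), (16,G2,6.5), (19,G3,8), (20,G2,9), (24,G2,10), (25,G1,11), (26,G3,12)
Step 2: Sum ranks within each group.
R_1 = 23.5 (n_1 = 4)
R_2 = 25.5 (n_2 = 3)
R_3 = 29 (n_3 = 5)
Step 3: H = 12/(N(N+1)) * sum(R_i^2/n_i) - 3(N+1)
     = 12/(12*13) * (23.5^2/4 + 25.5^2/3 + 29^2/5) - 3*13
     = 0.076923 * 523.013 - 39
     = 1.231731.
Step 4: Ties present; correction factor C = 1 - 18/(12^3 - 12) = 0.989510. Corrected H = 1.231731 / 0.989510 = 1.244788.
Step 5: Under H0, H ~ chi^2(2); p-value = 0.536658.
Step 6: alpha = 0.1. fail to reject H0.

H = 1.2448, df = 2, p = 0.536658, fail to reject H0.


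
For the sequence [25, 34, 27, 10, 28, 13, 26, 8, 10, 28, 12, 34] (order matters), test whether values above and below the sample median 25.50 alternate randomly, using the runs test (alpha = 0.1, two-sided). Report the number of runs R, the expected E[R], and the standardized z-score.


Step 1: Compute median = 25.50; label A = above, B = below.
Labels in order: BAABABABBABA  (n_A = 6, n_B = 6)
Step 2: Count runs R = 10.
Step 3: Under H0 (random ordering), E[R] = 2*n_A*n_B/(n_A+n_B) + 1 = 2*6*6/12 + 1 = 7.0000.
        Var[R] = 2*n_A*n_B*(2*n_A*n_B - n_A - n_B) / ((n_A+n_B)^2 * (n_A+n_B-1)) = 4320/1584 = 2.7273.
        SD[R] = 1.6514.
Step 4: Continuity-corrected z = (R - 0.5 - E[R]) / SD[R] = (10 - 0.5 - 7.0000) / 1.6514 = 1.5138.
Step 5: Two-sided p-value via normal approximation = 2*(1 - Phi(|z|)) = 0.130070.
Step 6: alpha = 0.1. fail to reject H0.

R = 10, z = 1.5138, p = 0.130070, fail to reject H0.


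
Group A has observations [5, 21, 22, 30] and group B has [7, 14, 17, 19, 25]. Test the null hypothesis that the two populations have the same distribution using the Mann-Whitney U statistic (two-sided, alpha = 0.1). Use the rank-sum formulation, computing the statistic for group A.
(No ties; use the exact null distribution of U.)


Step 1: Combine and sort all 9 observations; assign midranks.
sorted (value, group): (5,X), (7,Y), (14,Y), (17,Y), (19,Y), (21,X), (22,X), (25,Y), (30,X)
ranks: 5->1, 7->2, 14->3, 17->4, 19->5, 21->6, 22->7, 25->8, 30->9
Step 2: Rank sum for X: R1 = 1 + 6 + 7 + 9 = 23.
Step 3: U_X = R1 - n1(n1+1)/2 = 23 - 4*5/2 = 23 - 10 = 13.
       U_Y = n1*n2 - U_X = 20 - 13 = 7.
Step 4: No ties, so the exact null distribution of U (based on enumerating the C(9,4) = 126 equally likely rank assignments) gives the two-sided p-value.
Step 5: p-value = 0.555556; compare to alpha = 0.1. fail to reject H0.

U_X = 13, p = 0.555556, fail to reject H0 at alpha = 0.1.


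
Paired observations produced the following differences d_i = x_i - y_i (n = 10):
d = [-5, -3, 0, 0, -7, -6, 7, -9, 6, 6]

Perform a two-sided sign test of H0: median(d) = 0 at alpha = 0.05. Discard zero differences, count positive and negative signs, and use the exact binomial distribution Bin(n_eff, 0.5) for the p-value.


Step 1: Discard zero differences. Original n = 10; n_eff = number of nonzero differences = 8.
Nonzero differences (with sign): -5, -3, -7, -6, +7, -9, +6, +6
Step 2: Count signs: positive = 3, negative = 5.
Step 3: Under H0: P(positive) = 0.5, so the number of positives S ~ Bin(8, 0.5).
Step 4: Two-sided exact p-value = sum of Bin(8,0.5) probabilities at or below the observed probability = 0.726562.
Step 5: alpha = 0.05. fail to reject H0.

n_eff = 8, pos = 3, neg = 5, p = 0.726562, fail to reject H0.


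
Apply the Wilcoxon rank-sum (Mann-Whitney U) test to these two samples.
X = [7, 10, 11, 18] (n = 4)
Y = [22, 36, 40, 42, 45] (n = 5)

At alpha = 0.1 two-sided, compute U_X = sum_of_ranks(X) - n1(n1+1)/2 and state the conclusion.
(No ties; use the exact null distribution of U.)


Step 1: Combine and sort all 9 observations; assign midranks.
sorted (value, group): (7,X), (10,X), (11,X), (18,X), (22,Y), (36,Y), (40,Y), (42,Y), (45,Y)
ranks: 7->1, 10->2, 11->3, 18->4, 22->5, 36->6, 40->7, 42->8, 45->9
Step 2: Rank sum for X: R1 = 1 + 2 + 3 + 4 = 10.
Step 3: U_X = R1 - n1(n1+1)/2 = 10 - 4*5/2 = 10 - 10 = 0.
       U_Y = n1*n2 - U_X = 20 - 0 = 20.
Step 4: No ties, so the exact null distribution of U (based on enumerating the C(9,4) = 126 equally likely rank assignments) gives the two-sided p-value.
Step 5: p-value = 0.015873; compare to alpha = 0.1. reject H0.

U_X = 0, p = 0.015873, reject H0 at alpha = 0.1.


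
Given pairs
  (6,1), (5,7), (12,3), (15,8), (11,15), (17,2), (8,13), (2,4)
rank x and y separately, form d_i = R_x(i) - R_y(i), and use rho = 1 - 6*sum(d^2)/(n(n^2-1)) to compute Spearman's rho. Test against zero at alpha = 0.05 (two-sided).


Step 1: Rank x and y separately (midranks; no ties here).
rank(x): 6->3, 5->2, 12->6, 15->7, 11->5, 17->8, 8->4, 2->1
rank(y): 1->1, 7->5, 3->3, 8->6, 15->8, 2->2, 13->7, 4->4
Step 2: d_i = R_x(i) - R_y(i); compute d_i^2.
  (3-1)^2=4, (2-5)^2=9, (6-3)^2=9, (7-6)^2=1, (5-8)^2=9, (8-2)^2=36, (4-7)^2=9, (1-4)^2=9
sum(d^2) = 86.
Step 3: rho = 1 - 6*86 / (8*(8^2 - 1)) = 1 - 516/504 = -0.023810.
Step 4: Under H0, t = rho * sqrt((n-2)/(1-rho^2)) = -0.0583 ~ t(6).
Step 5: Two-sided p-value from the t-distribution with 6 df = 0.955374.
Step 6: alpha = 0.05. fail to reject H0.

rho = -0.0238, p = 0.955374, fail to reject H0 at alpha = 0.05.


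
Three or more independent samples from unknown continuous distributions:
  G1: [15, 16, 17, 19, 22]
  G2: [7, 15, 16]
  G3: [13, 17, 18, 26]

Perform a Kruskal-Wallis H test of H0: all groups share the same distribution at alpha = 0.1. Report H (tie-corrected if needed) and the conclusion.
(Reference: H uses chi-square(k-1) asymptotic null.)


Step 1: Combine all N = 12 observations and assign midranks.
sorted (value, group, rank): (7,G2,1), (13,G3,2), (15,G1,3.5), (15,G2,3.5), (16,G1,5.5), (16,G2,5.5), (17,G1,7.5), (17,G3,7.5), (18,G3,9), (19,G1,10), (22,G1,11), (26,G3,12)
Step 2: Sum ranks within each group.
R_1 = 37.5 (n_1 = 5)
R_2 = 10 (n_2 = 3)
R_3 = 30.5 (n_3 = 4)
Step 3: H = 12/(N(N+1)) * sum(R_i^2/n_i) - 3(N+1)
     = 12/(12*13) * (37.5^2/5 + 10^2/3 + 30.5^2/4) - 3*13
     = 0.076923 * 547.146 - 39
     = 3.088141.
Step 4: Ties present; correction factor C = 1 - 18/(12^3 - 12) = 0.989510. Corrected H = 3.088141 / 0.989510 = 3.120878.
Step 5: Under H0, H ~ chi^2(2); p-value = 0.210044.
Step 6: alpha = 0.1. fail to reject H0.

H = 3.1209, df = 2, p = 0.210044, fail to reject H0.


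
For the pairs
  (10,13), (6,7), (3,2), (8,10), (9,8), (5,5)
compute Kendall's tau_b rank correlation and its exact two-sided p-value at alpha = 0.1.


Step 1: Enumerate the 15 unordered pairs (i,j) with i<j and classify each by sign(x_j-x_i) * sign(y_j-y_i).
  (1,2):dx=-4,dy=-6->C; (1,3):dx=-7,dy=-11->C; (1,4):dx=-2,dy=-3->C; (1,5):dx=-1,dy=-5->C
  (1,6):dx=-5,dy=-8->C; (2,3):dx=-3,dy=-5->C; (2,4):dx=+2,dy=+3->C; (2,5):dx=+3,dy=+1->C
  (2,6):dx=-1,dy=-2->C; (3,4):dx=+5,dy=+8->C; (3,5):dx=+6,dy=+6->C; (3,6):dx=+2,dy=+3->C
  (4,5):dx=+1,dy=-2->D; (4,6):dx=-3,dy=-5->C; (5,6):dx=-4,dy=-3->C
Step 2: C = 14, D = 1, total pairs = 15.
Step 3: tau = (C - D)/(n(n-1)/2) = (14 - 1)/15 = 0.866667.
Step 4: Exact two-sided p-value (enumerate n! = 720 permutations of y under H0): p = 0.016667.
Step 5: alpha = 0.1. reject H0.

tau_b = 0.8667 (C=14, D=1), p = 0.016667, reject H0.


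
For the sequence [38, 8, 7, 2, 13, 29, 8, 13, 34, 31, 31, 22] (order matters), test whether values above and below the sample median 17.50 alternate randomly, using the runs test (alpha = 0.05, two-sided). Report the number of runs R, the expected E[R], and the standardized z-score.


Step 1: Compute median = 17.50; label A = above, B = below.
Labels in order: ABBBBABBAAAA  (n_A = 6, n_B = 6)
Step 2: Count runs R = 5.
Step 3: Under H0 (random ordering), E[R] = 2*n_A*n_B/(n_A+n_B) + 1 = 2*6*6/12 + 1 = 7.0000.
        Var[R] = 2*n_A*n_B*(2*n_A*n_B - n_A - n_B) / ((n_A+n_B)^2 * (n_A+n_B-1)) = 4320/1584 = 2.7273.
        SD[R] = 1.6514.
Step 4: Continuity-corrected z = (R + 0.5 - E[R]) / SD[R] = (5 + 0.5 - 7.0000) / 1.6514 = -0.9083.
Step 5: Two-sided p-value via normal approximation = 2*(1 - Phi(|z|)) = 0.363722.
Step 6: alpha = 0.05. fail to reject H0.

R = 5, z = -0.9083, p = 0.363722, fail to reject H0.


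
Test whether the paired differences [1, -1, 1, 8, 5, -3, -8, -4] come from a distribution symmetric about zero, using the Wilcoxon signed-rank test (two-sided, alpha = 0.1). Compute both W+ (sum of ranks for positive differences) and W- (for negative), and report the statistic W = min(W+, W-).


Step 1: Drop any zero differences (none here) and take |d_i|.
|d| = [1, 1, 1, 8, 5, 3, 8, 4]
Step 2: Midrank |d_i| (ties get averaged ranks).
ranks: |1|->2, |1|->2, |1|->2, |8|->7.5, |5|->6, |3|->4, |8|->7.5, |4|->5
Step 3: Attach original signs; sum ranks with positive sign and with negative sign.
W+ = 2 + 2 + 7.5 + 6 = 17.5
W- = 2 + 4 + 7.5 + 5 = 18.5
(Check: W+ + W- = 36 should equal n(n+1)/2 = 36.)
Step 4: Test statistic W = min(W+, W-) = 17.5.
Step 5: Ties in |d|, so use the tie-corrected normal approximation.
        E[W] = n(n+1)/4 = 8*9/4 = 18.
        Tie groups: |d|=1 (t=3), |d|=8 (t=2); sum(t^3 - t) = 30.
        Var[W] = n(n+1)(2n+1)/24 - sum(t^3-t)/48 = 1224/24 - 30/48 = 50.375.
        z = (W - E[W]) / sqrt(Var[W]) = (17.5 - 18) / 7.0975 = -0.0704.
        Two-sided p = 2*Phi(z) = 0.943838.
Step 6: alpha = 0.1. fail to reject H0.

W+ = 17.5, W- = 18.5, W = min = 17.5, p = 0.943838, fail to reject H0.


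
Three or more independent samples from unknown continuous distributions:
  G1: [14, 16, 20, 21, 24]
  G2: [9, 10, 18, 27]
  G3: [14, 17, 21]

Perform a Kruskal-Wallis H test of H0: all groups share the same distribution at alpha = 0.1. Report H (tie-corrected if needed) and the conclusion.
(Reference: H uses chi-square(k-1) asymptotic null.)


Step 1: Combine all N = 12 observations and assign midranks.
sorted (value, group, rank): (9,G2,1), (10,G2,2), (14,G1,3.5), (14,G3,3.5), (16,G1,5), (17,G3,6), (18,G2,7), (20,G1,8), (21,G1,9.5), (21,G3,9.5), (24,G1,11), (27,G2,12)
Step 2: Sum ranks within each group.
R_1 = 37 (n_1 = 5)
R_2 = 22 (n_2 = 4)
R_3 = 19 (n_3 = 3)
Step 3: H = 12/(N(N+1)) * sum(R_i^2/n_i) - 3(N+1)
     = 12/(12*13) * (37^2/5 + 22^2/4 + 19^2/3) - 3*13
     = 0.076923 * 515.133 - 39
     = 0.625641.
Step 4: Ties present; correction factor C = 1 - 12/(12^3 - 12) = 0.993007. Corrected H = 0.625641 / 0.993007 = 0.630047.
Step 5: Under H0, H ~ chi^2(2); p-value = 0.729772.
Step 6: alpha = 0.1. fail to reject H0.

H = 0.6300, df = 2, p = 0.729772, fail to reject H0.


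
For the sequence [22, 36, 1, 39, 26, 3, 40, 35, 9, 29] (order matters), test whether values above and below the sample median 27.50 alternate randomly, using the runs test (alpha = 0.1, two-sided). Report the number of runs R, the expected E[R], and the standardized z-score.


Step 1: Compute median = 27.50; label A = above, B = below.
Labels in order: BABABBAABA  (n_A = 5, n_B = 5)
Step 2: Count runs R = 8.
Step 3: Under H0 (random ordering), E[R] = 2*n_A*n_B/(n_A+n_B) + 1 = 2*5*5/10 + 1 = 6.0000.
        Var[R] = 2*n_A*n_B*(2*n_A*n_B - n_A - n_B) / ((n_A+n_B)^2 * (n_A+n_B-1)) = 2000/900 = 2.2222.
        SD[R] = 1.4907.
Step 4: Continuity-corrected z = (R - 0.5 - E[R]) / SD[R] = (8 - 0.5 - 6.0000) / 1.4907 = 1.0062.
Step 5: Two-sided p-value via normal approximation = 2*(1 - Phi(|z|)) = 0.314305.
Step 6: alpha = 0.1. fail to reject H0.

R = 8, z = 1.0062, p = 0.314305, fail to reject H0.


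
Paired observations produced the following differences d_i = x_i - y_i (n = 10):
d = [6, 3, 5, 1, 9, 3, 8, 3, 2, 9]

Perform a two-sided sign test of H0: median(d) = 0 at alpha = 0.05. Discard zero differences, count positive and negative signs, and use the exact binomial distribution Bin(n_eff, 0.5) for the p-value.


Step 1: Discard zero differences. Original n = 10; n_eff = number of nonzero differences = 10.
Nonzero differences (with sign): +6, +3, +5, +1, +9, +3, +8, +3, +2, +9
Step 2: Count signs: positive = 10, negative = 0.
Step 3: Under H0: P(positive) = 0.5, so the number of positives S ~ Bin(10, 0.5).
Step 4: Two-sided exact p-value = sum of Bin(10,0.5) probabilities at or below the observed probability = 0.001953.
Step 5: alpha = 0.05. reject H0.

n_eff = 10, pos = 10, neg = 0, p = 0.001953, reject H0.


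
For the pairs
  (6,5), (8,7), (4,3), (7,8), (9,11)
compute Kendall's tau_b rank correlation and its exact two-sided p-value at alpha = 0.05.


Step 1: Enumerate the 10 unordered pairs (i,j) with i<j and classify each by sign(x_j-x_i) * sign(y_j-y_i).
  (1,2):dx=+2,dy=+2->C; (1,3):dx=-2,dy=-2->C; (1,4):dx=+1,dy=+3->C; (1,5):dx=+3,dy=+6->C
  (2,3):dx=-4,dy=-4->C; (2,4):dx=-1,dy=+1->D; (2,5):dx=+1,dy=+4->C; (3,4):dx=+3,dy=+5->C
  (3,5):dx=+5,dy=+8->C; (4,5):dx=+2,dy=+3->C
Step 2: C = 9, D = 1, total pairs = 10.
Step 3: tau = (C - D)/(n(n-1)/2) = (9 - 1)/10 = 0.800000.
Step 4: Exact two-sided p-value (enumerate n! = 120 permutations of y under H0): p = 0.083333.
Step 5: alpha = 0.05. fail to reject H0.

tau_b = 0.8000 (C=9, D=1), p = 0.083333, fail to reject H0.


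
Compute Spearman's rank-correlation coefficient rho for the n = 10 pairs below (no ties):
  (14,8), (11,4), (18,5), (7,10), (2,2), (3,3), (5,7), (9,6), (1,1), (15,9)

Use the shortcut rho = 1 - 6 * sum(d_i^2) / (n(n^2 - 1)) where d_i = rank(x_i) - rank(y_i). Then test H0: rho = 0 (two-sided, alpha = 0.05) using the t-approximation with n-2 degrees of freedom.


Step 1: Rank x and y separately (midranks; no ties here).
rank(x): 14->8, 11->7, 18->10, 7->5, 2->2, 3->3, 5->4, 9->6, 1->1, 15->9
rank(y): 8->8, 4->4, 5->5, 10->10, 2->2, 3->3, 7->7, 6->6, 1->1, 9->9
Step 2: d_i = R_x(i) - R_y(i); compute d_i^2.
  (8-8)^2=0, (7-4)^2=9, (10-5)^2=25, (5-10)^2=25, (2-2)^2=0, (3-3)^2=0, (4-7)^2=9, (6-6)^2=0, (1-1)^2=0, (9-9)^2=0
sum(d^2) = 68.
Step 3: rho = 1 - 6*68 / (10*(10^2 - 1)) = 1 - 408/990 = 0.587879.
Step 4: Under H0, t = rho * sqrt((n-2)/(1-rho^2)) = 2.0555 ~ t(8).
Step 5: Two-sided p-value from the t-distribution with 8 df = 0.073878.
Step 6: alpha = 0.05. fail to reject H0.

rho = 0.5879, p = 0.073878, fail to reject H0 at alpha = 0.05.


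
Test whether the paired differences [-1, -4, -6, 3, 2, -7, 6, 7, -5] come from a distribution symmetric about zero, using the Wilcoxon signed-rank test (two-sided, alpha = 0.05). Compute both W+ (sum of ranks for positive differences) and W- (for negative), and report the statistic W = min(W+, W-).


Step 1: Drop any zero differences (none here) and take |d_i|.
|d| = [1, 4, 6, 3, 2, 7, 6, 7, 5]
Step 2: Midrank |d_i| (ties get averaged ranks).
ranks: |1|->1, |4|->4, |6|->6.5, |3|->3, |2|->2, |7|->8.5, |6|->6.5, |7|->8.5, |5|->5
Step 3: Attach original signs; sum ranks with positive sign and with negative sign.
W+ = 3 + 2 + 6.5 + 8.5 = 20
W- = 1 + 4 + 6.5 + 8.5 + 5 = 25
(Check: W+ + W- = 45 should equal n(n+1)/2 = 45.)
Step 4: Test statistic W = min(W+, W-) = 20.
Step 5: Ties in |d|, so use the tie-corrected normal approximation.
        E[W] = n(n+1)/4 = 9*10/4 = 22.5.
        Tie groups: |d|=6 (t=2), |d|=7 (t=2); sum(t^3 - t) = 12.
        Var[W] = n(n+1)(2n+1)/24 - sum(t^3-t)/48 = 1710/24 - 12/48 = 71.
        z = (W - E[W]) / sqrt(Var[W]) = (20 - 22.5) / 8.4261 = -0.2967.
        Two-sided p = 2*Phi(z) = 0.766699.
Step 6: alpha = 0.05. fail to reject H0.

W+ = 20, W- = 25, W = min = 20, p = 0.766699, fail to reject H0.


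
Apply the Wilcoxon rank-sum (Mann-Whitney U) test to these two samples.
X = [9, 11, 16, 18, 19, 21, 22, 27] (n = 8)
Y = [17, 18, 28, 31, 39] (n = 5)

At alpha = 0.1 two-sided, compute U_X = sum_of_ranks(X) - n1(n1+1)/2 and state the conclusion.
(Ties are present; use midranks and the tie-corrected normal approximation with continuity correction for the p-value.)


Step 1: Combine and sort all 13 observations; assign midranks.
sorted (value, group): (9,X), (11,X), (16,X), (17,Y), (18,X), (18,Y), (19,X), (21,X), (22,X), (27,X), (28,Y), (31,Y), (39,Y)
ranks: 9->1, 11->2, 16->3, 17->4, 18->5.5, 18->5.5, 19->7, 21->8, 22->9, 27->10, 28->11, 31->12, 39->13
Step 2: Rank sum for X: R1 = 1 + 2 + 3 + 5.5 + 7 + 8 + 9 + 10 = 45.5.
Step 3: U_X = R1 - n1(n1+1)/2 = 45.5 - 8*9/2 = 45.5 - 36 = 9.5.
       U_Y = n1*n2 - U_X = 40 - 9.5 = 30.5.
Step 4: Ties are present, so use the tie-corrected normal approximation (with continuity correction) for the p-value.
Step 5: p-value = 0.142685; compare to alpha = 0.1. fail to reject H0.

U_X = 9.5, p = 0.142685, fail to reject H0 at alpha = 0.1.


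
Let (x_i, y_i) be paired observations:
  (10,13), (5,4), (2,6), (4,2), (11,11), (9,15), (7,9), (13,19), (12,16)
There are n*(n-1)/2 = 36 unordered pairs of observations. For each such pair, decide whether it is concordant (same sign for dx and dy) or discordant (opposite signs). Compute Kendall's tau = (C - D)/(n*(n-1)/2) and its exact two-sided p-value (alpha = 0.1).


Step 1: Enumerate the 36 unordered pairs (i,j) with i<j and classify each by sign(x_j-x_i) * sign(y_j-y_i).
  (1,2):dx=-5,dy=-9->C; (1,3):dx=-8,dy=-7->C; (1,4):dx=-6,dy=-11->C; (1,5):dx=+1,dy=-2->D
  (1,6):dx=-1,dy=+2->D; (1,7):dx=-3,dy=-4->C; (1,8):dx=+3,dy=+6->C; (1,9):dx=+2,dy=+3->C
  (2,3):dx=-3,dy=+2->D; (2,4):dx=-1,dy=-2->C; (2,5):dx=+6,dy=+7->C; (2,6):dx=+4,dy=+11->C
  (2,7):dx=+2,dy=+5->C; (2,8):dx=+8,dy=+15->C; (2,9):dx=+7,dy=+12->C; (3,4):dx=+2,dy=-4->D
  (3,5):dx=+9,dy=+5->C; (3,6):dx=+7,dy=+9->C; (3,7):dx=+5,dy=+3->C; (3,8):dx=+11,dy=+13->C
  (3,9):dx=+10,dy=+10->C; (4,5):dx=+7,dy=+9->C; (4,6):dx=+5,dy=+13->C; (4,7):dx=+3,dy=+7->C
  (4,8):dx=+9,dy=+17->C; (4,9):dx=+8,dy=+14->C; (5,6):dx=-2,dy=+4->D; (5,7):dx=-4,dy=-2->C
  (5,8):dx=+2,dy=+8->C; (5,9):dx=+1,dy=+5->C; (6,7):dx=-2,dy=-6->C; (6,8):dx=+4,dy=+4->C
  (6,9):dx=+3,dy=+1->C; (7,8):dx=+6,dy=+10->C; (7,9):dx=+5,dy=+7->C; (8,9):dx=-1,dy=-3->C
Step 2: C = 31, D = 5, total pairs = 36.
Step 3: tau = (C - D)/(n(n-1)/2) = (31 - 5)/36 = 0.722222.
Step 4: Exact two-sided p-value (enumerate n! = 362880 permutations of y under H0): p = 0.005886.
Step 5: alpha = 0.1. reject H0.

tau_b = 0.7222 (C=31, D=5), p = 0.005886, reject H0.


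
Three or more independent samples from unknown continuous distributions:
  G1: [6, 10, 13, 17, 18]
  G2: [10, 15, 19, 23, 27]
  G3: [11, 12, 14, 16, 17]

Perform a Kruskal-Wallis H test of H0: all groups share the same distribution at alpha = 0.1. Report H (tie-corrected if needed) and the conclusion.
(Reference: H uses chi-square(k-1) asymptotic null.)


Step 1: Combine all N = 15 observations and assign midranks.
sorted (value, group, rank): (6,G1,1), (10,G1,2.5), (10,G2,2.5), (11,G3,4), (12,G3,5), (13,G1,6), (14,G3,7), (15,G2,8), (16,G3,9), (17,G1,10.5), (17,G3,10.5), (18,G1,12), (19,G2,13), (23,G2,14), (27,G2,15)
Step 2: Sum ranks within each group.
R_1 = 32 (n_1 = 5)
R_2 = 52.5 (n_2 = 5)
R_3 = 35.5 (n_3 = 5)
Step 3: H = 12/(N(N+1)) * sum(R_i^2/n_i) - 3(N+1)
     = 12/(15*16) * (32^2/5 + 52.5^2/5 + 35.5^2/5) - 3*16
     = 0.050000 * 1008.1 - 48
     = 2.405000.
Step 4: Ties present; correction factor C = 1 - 12/(15^3 - 15) = 0.996429. Corrected H = 2.405000 / 0.996429 = 2.413620.
Step 5: Under H0, H ~ chi^2(2); p-value = 0.299150.
Step 6: alpha = 0.1. fail to reject H0.

H = 2.4136, df = 2, p = 0.299150, fail to reject H0.


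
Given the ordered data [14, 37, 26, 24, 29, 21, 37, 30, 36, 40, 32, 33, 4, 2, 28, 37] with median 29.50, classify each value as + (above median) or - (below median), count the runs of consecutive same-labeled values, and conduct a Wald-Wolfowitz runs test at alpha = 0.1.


Step 1: Compute median = 29.50; label A = above, B = below.
Labels in order: BABBBBAAAAAABBBA  (n_A = 8, n_B = 8)
Step 2: Count runs R = 6.
Step 3: Under H0 (random ordering), E[R] = 2*n_A*n_B/(n_A+n_B) + 1 = 2*8*8/16 + 1 = 9.0000.
        Var[R] = 2*n_A*n_B*(2*n_A*n_B - n_A - n_B) / ((n_A+n_B)^2 * (n_A+n_B-1)) = 14336/3840 = 3.7333.
        SD[R] = 1.9322.
Step 4: Continuity-corrected z = (R + 0.5 - E[R]) / SD[R] = (6 + 0.5 - 9.0000) / 1.9322 = -1.2939.
Step 5: Two-sided p-value via normal approximation = 2*(1 - Phi(|z|)) = 0.195709.
Step 6: alpha = 0.1. fail to reject H0.

R = 6, z = -1.2939, p = 0.195709, fail to reject H0.


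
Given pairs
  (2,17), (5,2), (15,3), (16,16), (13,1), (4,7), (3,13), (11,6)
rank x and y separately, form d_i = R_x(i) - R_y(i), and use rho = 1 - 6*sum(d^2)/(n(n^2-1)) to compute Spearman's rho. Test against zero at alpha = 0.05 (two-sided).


Step 1: Rank x and y separately (midranks; no ties here).
rank(x): 2->1, 5->4, 15->7, 16->8, 13->6, 4->3, 3->2, 11->5
rank(y): 17->8, 2->2, 3->3, 16->7, 1->1, 7->5, 13->6, 6->4
Step 2: d_i = R_x(i) - R_y(i); compute d_i^2.
  (1-8)^2=49, (4-2)^2=4, (7-3)^2=16, (8-7)^2=1, (6-1)^2=25, (3-5)^2=4, (2-6)^2=16, (5-4)^2=1
sum(d^2) = 116.
Step 3: rho = 1 - 6*116 / (8*(8^2 - 1)) = 1 - 696/504 = -0.380952.
Step 4: Under H0, t = rho * sqrt((n-2)/(1-rho^2)) = -1.0092 ~ t(6).
Step 5: Two-sided p-value from the t-distribution with 6 df = 0.351813.
Step 6: alpha = 0.05. fail to reject H0.

rho = -0.3810, p = 0.351813, fail to reject H0 at alpha = 0.05.


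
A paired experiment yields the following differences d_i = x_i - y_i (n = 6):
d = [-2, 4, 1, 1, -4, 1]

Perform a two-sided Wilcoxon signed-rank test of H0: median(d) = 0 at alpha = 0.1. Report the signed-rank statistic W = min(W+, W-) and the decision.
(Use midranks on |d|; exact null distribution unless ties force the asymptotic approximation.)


Step 1: Drop any zero differences (none here) and take |d_i|.
|d| = [2, 4, 1, 1, 4, 1]
Step 2: Midrank |d_i| (ties get averaged ranks).
ranks: |2|->4, |4|->5.5, |1|->2, |1|->2, |4|->5.5, |1|->2
Step 3: Attach original signs; sum ranks with positive sign and with negative sign.
W+ = 5.5 + 2 + 2 + 2 = 11.5
W- = 4 + 5.5 = 9.5
(Check: W+ + W- = 21 should equal n(n+1)/2 = 21.)
Step 4: Test statistic W = min(W+, W-) = 9.5.
Step 5: Ties in |d|, so use the tie-corrected normal approximation.
        E[W] = n(n+1)/4 = 6*7/4 = 10.5.
        Tie groups: |d|=1 (t=3), |d|=4 (t=2); sum(t^3 - t) = 30.
        Var[W] = n(n+1)(2n+1)/24 - sum(t^3-t)/48 = 546/24 - 30/48 = 22.125.
        z = (W - E[W]) / sqrt(Var[W]) = (9.5 - 10.5) / 4.7037 = -0.2126.
        Two-sided p = 2*Phi(z) = 0.831641.
Step 6: alpha = 0.1. fail to reject H0.

W+ = 11.5, W- = 9.5, W = min = 9.5, p = 0.831641, fail to reject H0.
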